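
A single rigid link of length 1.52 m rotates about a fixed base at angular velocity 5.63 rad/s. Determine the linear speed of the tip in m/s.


v = L*omega = 1.52 * 5.63 = 8.5576

8.5576 m/s


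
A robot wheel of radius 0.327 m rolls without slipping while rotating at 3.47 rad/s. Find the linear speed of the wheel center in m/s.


v = omega * r = 3.47 * 0.327 = 1.1347

1.1347 m/s


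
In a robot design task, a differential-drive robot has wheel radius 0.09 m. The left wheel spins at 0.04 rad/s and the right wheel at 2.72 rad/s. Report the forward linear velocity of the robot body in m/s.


v = r*(wR + wL)/2 = 0.09*(2.72 + 0.04)/2 = 0.1242

0.1242 m/s


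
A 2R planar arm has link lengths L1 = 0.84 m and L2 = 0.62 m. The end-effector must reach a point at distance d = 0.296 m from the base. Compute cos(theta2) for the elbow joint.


cos(th2) = (d^2 - L1^2 - L2^2)/(2*L1*L2) = (0.296^2 - 0.84^2 - 0.62^2)/(2*0.84*0.62) = -0.9624

-0.9624


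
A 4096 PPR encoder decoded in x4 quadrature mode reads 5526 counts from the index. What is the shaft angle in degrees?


angle = counts * 360 / (PPR*4) = 5526 * 360 / 16384 = 121.4209

121.4209 degrees


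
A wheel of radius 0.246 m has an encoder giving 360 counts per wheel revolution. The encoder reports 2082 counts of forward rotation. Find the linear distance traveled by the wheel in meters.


revs = 2082/360 = 5.783333
d = revs * 2*pi*r = 5.783333 * 2*pi*0.246 = 8.9391

8.9391 m


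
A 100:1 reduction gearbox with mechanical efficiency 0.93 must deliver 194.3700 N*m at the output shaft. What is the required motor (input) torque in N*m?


tau_in = tau_out / (N * eta) = 194.3700 / (100 * 0.93) = 2.0900

2.0900 N*m


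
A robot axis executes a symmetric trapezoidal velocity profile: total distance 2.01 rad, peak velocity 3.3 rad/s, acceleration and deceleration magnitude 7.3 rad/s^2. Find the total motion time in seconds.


t_acc = v/a = 3.3/7.3 = 0.452055 s
d_acc = v^2/(2a) = 0.745890 rad (each ramp)
d_cruise = 2.01 - 2*0.745890 = 0.518220 rad
t_cruise = 0.518220/3.3 = 0.157036 s
t_total = 2*0.452055 + 0.157036 = 1.0611

1.0611 s


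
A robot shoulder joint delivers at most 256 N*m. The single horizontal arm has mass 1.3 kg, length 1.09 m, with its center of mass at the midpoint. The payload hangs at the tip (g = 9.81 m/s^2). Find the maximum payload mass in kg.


tau_arm = m_arm*g*(L/2) = 1.3*9.81*1.09/2 = 6.9504 N*m
tau_payload = tau_max - tau_arm = 256 - 6.9504 = 249.0496
m_payload = tau_payload / (g*L) = 249.0496 / (9.81*1.09) = 23.2911

23.2911 kg


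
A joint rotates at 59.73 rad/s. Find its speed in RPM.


RPM = 59.73 * 60/(2*pi) = 570.3795

570.3795 RPM


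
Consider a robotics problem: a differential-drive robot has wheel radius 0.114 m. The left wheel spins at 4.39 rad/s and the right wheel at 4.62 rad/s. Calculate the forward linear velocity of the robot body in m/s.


v = r*(wR + wL)/2 = 0.114*(4.62 + 4.39)/2 = 0.5136

0.5136 m/s


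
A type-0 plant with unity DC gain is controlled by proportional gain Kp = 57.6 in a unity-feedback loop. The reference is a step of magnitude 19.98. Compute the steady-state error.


e_ss = R/(1 + Kp) = 19.98/(1 + 57.6) = 19.98/58.6000 = 0.3410

0.3410


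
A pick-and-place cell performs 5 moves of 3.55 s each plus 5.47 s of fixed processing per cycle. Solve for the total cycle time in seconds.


T = 5*3.55 + 5.47 = 23.2200

23.2200 s


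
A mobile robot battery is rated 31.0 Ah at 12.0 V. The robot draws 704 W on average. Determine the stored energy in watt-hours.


E = capacity * V = 31.0*12.0 = 372.0000

372.0000 Wh


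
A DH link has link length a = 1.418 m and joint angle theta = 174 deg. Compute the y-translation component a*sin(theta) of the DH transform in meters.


a*sin(theta) = 1.418*sin(174 deg) = 0.1482

0.1482 m


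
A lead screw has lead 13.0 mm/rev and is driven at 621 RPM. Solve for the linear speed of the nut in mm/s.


v = lead * (RPM/60) = 13.0*621/60 = 134.5500

134.5500 mm/s


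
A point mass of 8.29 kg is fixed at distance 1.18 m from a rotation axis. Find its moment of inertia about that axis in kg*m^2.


I = m*r^2 = 8.29*1.18^2 = 11.5430

11.5430 kg*m^2


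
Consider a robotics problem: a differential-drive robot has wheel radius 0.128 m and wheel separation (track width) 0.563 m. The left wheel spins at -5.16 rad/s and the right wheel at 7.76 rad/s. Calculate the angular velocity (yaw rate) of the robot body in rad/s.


omega = r*(wR - wL)/L = 0.128*(7.76 - (-5.16))/0.563 = 2.9374

2.9374 rad/s


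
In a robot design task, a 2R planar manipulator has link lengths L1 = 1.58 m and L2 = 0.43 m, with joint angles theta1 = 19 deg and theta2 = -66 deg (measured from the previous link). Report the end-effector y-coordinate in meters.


y = L1*sin(th1) + L2*sin(th1+th2) = 1.58*sin(19 deg) + 0.43*sin(-47 deg) = 0.1999

0.1999 m


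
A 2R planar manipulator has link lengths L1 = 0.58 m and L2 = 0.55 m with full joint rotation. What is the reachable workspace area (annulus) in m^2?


r_max = L1 + L2 = 1.1300, r_min = |L1 - L2| = 0.0300
A = pi*(r_max^2 - r_min^2) = pi*(1.2769 - 0.0009) = 4.0087

4.0087 m^2


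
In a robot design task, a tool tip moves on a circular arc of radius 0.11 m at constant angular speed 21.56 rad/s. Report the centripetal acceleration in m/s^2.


a_c = omega^2 * r = 21.56^2 * 0.11 = 51.1317

51.1317 m/s^2


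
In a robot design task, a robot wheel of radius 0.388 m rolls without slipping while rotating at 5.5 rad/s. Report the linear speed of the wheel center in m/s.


v = omega * r = 5.5 * 0.388 = 2.1340

2.1340 m/s


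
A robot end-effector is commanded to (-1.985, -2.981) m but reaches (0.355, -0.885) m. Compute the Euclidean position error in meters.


dx = 0.355 - (-1.985) = 2.3400, dy = -0.885 - (-2.981) = 2.0960
err = sqrt(5.475600 + 4.393216) = 3.1415

3.1415 m


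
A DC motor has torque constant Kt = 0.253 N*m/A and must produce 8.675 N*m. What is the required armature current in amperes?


I = tau / Kt = 8.675/0.253 = 34.2885

34.2885 A


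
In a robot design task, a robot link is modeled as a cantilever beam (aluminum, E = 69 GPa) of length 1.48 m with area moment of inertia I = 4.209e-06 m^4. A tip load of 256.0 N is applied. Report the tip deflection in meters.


delta = F*L^3/(3*E*I) = 256.0*1.48^3/(3*6.900e+10*4.209e-06)
      = 829.898752/871263 = 9.5252e-04

9.5252e-04 m


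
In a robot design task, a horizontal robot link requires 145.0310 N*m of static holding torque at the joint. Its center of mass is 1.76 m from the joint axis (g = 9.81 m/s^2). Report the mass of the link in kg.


m = tau / (g*L) = 145.0310 / (9.81 * 1.76) = 8.4000

8.4000 kg


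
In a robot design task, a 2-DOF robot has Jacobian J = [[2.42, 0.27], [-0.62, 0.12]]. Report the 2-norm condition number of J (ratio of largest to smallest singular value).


JJ^T eigenvalues: trace(JJ^T) = 6.3281, det(JJ^T) = det(J)^2 = 0.20958084
s_max^2 = (6.3281 + sqrt(39.20652625))/2 = 6.29480575
s_min^2 = (6.3281 - sqrt(39.20652625))/2 = 0.03329425
kappa = s_max/s_min = sqrt(6.29480575/0.03329425) = 13.7501

13.7501


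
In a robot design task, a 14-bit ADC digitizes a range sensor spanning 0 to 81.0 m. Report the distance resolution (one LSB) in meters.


res = range / 2^n = 81.0/2^14 = 81.0/16384 = 0.0049

0.0049 m


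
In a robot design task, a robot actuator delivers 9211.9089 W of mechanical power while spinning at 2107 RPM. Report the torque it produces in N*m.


omega = 2107 * 2*pi/60 = 220.644524 rad/s
tau = P / omega = 9211.9089 / 220.644524 = 41.7500

41.7500 N*m


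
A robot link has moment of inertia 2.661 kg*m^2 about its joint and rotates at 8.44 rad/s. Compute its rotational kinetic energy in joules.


KE = (1/2)*I*omega^2 = 0.5*2.661*8.44^2 = 94.7763

94.7763 J


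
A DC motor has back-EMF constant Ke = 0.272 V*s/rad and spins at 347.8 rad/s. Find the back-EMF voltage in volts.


V_emf = Ke * omega = 0.272*347.8 = 94.6016

94.6016 V


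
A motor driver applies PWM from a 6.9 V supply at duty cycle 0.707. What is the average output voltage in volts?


V_avg = V_supply * D = 6.9*0.707 = 4.8783

4.8783 V


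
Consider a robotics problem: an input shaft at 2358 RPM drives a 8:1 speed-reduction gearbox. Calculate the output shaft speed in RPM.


omega_out = omega_in / N = 2358 / 8 = 294.7500

294.7500 RPM


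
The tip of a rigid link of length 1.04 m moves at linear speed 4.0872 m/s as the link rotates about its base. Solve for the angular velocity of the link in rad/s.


omega = v / L = 4.0872 / 1.04 = 3.9300

3.9300 rad/s


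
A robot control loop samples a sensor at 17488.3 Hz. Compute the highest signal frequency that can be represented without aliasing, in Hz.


f_max = f_s/2 = 17488.3/2 = 8744.1500

8744.1500 Hz


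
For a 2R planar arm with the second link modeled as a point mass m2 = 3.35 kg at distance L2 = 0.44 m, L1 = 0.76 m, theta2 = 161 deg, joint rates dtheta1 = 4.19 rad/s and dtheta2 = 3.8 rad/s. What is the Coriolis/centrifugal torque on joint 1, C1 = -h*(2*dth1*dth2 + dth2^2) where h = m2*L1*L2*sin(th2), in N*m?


h = m2*L1*L2*sin(th2) = 3.35*0.76*0.44*sin(161 deg) = 0.364714
C1 = -h*(2*4.19*3.8 + 3.8^2) = -0.364714*46.2840 = -16.8804

-16.8804 N*m


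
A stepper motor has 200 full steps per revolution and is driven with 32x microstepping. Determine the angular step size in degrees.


step = 360/(200*32) = 360/6400 = 0.0563

0.0563 degrees


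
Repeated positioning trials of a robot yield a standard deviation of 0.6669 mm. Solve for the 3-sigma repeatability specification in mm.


repeatability = 3*sigma = 3*0.6669 = 2.0007

2.0007 mm


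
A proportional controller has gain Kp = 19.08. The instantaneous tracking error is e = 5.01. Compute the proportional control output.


u_P = Kp * e = 19.08 * 5.01 = 95.5908

95.5908


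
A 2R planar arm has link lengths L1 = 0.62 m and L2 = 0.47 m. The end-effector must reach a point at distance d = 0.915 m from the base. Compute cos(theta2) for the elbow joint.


cos(th2) = (d^2 - L1^2 - L2^2)/(2*L1*L2) = (0.915^2 - 0.62^2 - 0.47^2)/(2*0.62*0.47) = 0.3979

0.3979


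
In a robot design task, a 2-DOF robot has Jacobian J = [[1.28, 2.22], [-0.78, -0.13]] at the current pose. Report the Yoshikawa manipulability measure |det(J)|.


det(J) = 1.28*-0.13 - (2.22)*(-0.78) = 1.5652
|det(J)| = 1.5652

1.5652


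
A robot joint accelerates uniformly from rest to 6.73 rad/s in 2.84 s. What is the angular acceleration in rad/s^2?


alpha = delta_omega / t = 6.73 / 2.84 = 2.3697

2.3697 rad/s^2


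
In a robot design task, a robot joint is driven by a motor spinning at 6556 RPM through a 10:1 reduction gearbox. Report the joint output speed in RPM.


omega_joint = omega_motor / N = 6556 / 10 = 655.6000

655.6000 RPM


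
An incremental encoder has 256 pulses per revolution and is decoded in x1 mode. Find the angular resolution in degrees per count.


resolution = 360 / (PPR * 1) = 360 / 256 = 1.4062

1.4062 degrees


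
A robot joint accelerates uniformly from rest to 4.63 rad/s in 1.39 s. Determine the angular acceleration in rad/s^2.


alpha = delta_omega / t = 4.63 / 1.39 = 3.3309

3.3309 rad/s^2


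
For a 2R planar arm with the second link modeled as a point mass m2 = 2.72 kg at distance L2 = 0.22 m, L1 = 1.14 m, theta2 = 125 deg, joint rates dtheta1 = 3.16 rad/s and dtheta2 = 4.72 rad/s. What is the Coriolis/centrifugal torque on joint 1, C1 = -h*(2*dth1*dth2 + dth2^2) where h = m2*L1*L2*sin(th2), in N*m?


h = m2*L1*L2*sin(th2) = 2.72*1.14*0.22*sin(125 deg) = 0.558806
C1 = -h*(2*3.16*4.72 + 4.72^2) = -0.558806*52.1088 = -29.1187

-29.1187 N*m


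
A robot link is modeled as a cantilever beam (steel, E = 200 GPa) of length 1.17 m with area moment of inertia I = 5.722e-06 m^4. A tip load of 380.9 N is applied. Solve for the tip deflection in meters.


delta = F*L^3/(3*E*I) = 380.9*1.17^3/(3*2.000e+11*5.722e-06)
      = 610.0543917/3433200 = 1.7769e-04

1.7769e-04 m


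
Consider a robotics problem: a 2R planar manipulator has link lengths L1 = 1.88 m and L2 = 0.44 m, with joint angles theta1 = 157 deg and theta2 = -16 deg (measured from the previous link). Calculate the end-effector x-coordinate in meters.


x = L1*cos(th1) + L2*cos(th1+th2) = 1.88*cos(157 deg) + 0.44*cos(141 deg) = -2.0725

-2.0725 m


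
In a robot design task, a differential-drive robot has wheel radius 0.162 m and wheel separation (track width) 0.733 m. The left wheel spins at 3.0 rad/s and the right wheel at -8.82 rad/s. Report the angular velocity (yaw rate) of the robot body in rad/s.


omega = r*(wR - wL)/L = 0.162*(-8.82 - (3.0))/0.733 = -2.6123

-2.6123 rad/s


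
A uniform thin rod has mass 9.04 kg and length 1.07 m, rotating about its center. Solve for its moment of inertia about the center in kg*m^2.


I = (1/12)*m*L^2 = (1/12)*9.04*1.07^2 = 0.8625

0.8625 kg*m^2


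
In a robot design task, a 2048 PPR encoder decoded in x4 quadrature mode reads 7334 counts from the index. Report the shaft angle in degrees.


angle = counts * 360 / (PPR*4) = 7334 * 360 / 8192 = 322.2949

322.2949 degrees


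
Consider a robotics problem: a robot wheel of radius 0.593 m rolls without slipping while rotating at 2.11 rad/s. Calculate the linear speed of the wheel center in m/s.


v = omega * r = 2.11 * 0.593 = 1.2512

1.2512 m/s


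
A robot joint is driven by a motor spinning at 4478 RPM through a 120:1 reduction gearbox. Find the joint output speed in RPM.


omega_joint = omega_motor / N = 4478 / 120 = 37.3167

37.3167 RPM


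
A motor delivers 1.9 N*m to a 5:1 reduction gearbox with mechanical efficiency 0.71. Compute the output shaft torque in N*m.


tau_out = tau_in * N * eta = 1.9 * 5 * 0.71 = 6.7450

6.7450 N*m


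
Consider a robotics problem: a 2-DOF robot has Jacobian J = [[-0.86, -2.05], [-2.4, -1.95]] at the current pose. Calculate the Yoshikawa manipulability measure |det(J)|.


det(J) = -0.86*-1.95 - (-2.05)*(-2.4) = -3.2430
|det(J)| = 3.2430

3.2430


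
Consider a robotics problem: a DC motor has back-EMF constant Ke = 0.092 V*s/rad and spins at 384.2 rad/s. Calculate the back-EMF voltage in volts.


V_emf = Ke * omega = 0.092*384.2 = 35.3464

35.3464 V


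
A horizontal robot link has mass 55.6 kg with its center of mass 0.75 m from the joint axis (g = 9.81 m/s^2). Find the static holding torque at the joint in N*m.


tau = m*g*L = 55.6 * 9.81 * 0.75 = 409.0770

409.0770 N*m


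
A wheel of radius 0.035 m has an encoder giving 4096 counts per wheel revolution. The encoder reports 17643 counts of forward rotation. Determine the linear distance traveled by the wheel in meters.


revs = 17643/4096 = 4.307373
d = revs * 2*pi*r = 4.307373 * 2*pi*0.035 = 0.9472

0.9472 m


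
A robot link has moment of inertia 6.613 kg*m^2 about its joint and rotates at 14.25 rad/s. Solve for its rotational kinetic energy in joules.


KE = (1/2)*I*omega^2 = 0.5*6.613*14.25^2 = 671.4262

671.4262 J


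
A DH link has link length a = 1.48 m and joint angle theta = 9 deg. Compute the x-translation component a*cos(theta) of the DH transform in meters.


a*cos(theta) = 1.48*cos(9 deg) = 1.4618

1.4618 m


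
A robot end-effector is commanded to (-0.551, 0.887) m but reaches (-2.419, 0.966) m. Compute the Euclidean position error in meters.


dx = -2.419 - (-0.551) = -1.8680, dy = 0.966 - (0.887) = 0.0790
err = sqrt(3.489424 + 0.006241) = 1.8697

1.8697 m


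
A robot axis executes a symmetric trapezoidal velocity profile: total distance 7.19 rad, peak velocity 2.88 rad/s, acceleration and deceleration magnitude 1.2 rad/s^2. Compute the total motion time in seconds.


t_acc = v/a = 2.88/1.2 = 2.400000 s
d_acc = v^2/(2a) = 3.456000 rad (each ramp)
d_cruise = 7.19 - 2*3.456000 = 0.278000 rad
t_cruise = 0.278000/2.88 = 0.096528 s
t_total = 2*2.400000 + 0.096528 = 4.8965

4.8965 s


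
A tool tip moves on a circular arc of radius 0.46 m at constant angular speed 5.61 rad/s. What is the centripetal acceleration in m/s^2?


a_c = omega^2 * r = 5.61^2 * 0.46 = 14.4772

14.4772 m/s^2


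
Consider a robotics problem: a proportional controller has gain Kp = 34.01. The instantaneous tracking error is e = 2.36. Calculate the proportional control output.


u_P = Kp * e = 34.01 * 2.36 = 80.2636

80.2636


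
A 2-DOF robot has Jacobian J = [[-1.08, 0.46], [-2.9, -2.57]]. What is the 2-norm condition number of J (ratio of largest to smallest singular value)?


JJ^T eigenvalues: trace(JJ^T) = 16.3929, det(JJ^T) = det(J)^2 = 16.88881216
s_max^2 = (16.3929 + sqrt(201.17192177))/2 = 15.28820440
s_min^2 = (16.3929 - sqrt(201.17192177))/2 = 1.10469560
kappa = s_max/s_min = sqrt(15.28820440/1.10469560) = 3.7201

3.7201


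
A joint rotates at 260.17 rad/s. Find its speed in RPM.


RPM = 260.17 * 60/(2*pi) = 2484.4405

2484.4405 RPM


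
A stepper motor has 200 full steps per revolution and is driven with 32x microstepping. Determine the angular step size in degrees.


step = 360/(200*32) = 360/6400 = 0.0563

0.0563 degrees


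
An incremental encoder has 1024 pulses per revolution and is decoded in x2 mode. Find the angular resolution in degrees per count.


resolution = 360 / (PPR * 2) = 360 / 2048 = 0.1758

0.1758 degrees


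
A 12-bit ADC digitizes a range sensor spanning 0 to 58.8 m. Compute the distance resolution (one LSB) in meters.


res = range / 2^n = 58.8/2^12 = 58.8/4096 = 0.0144

0.0144 m


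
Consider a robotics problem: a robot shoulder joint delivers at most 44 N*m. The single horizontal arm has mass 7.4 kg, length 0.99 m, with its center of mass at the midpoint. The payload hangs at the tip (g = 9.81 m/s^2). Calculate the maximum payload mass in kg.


tau_arm = m_arm*g*(L/2) = 7.4*9.81*0.99/2 = 35.9340 N*m
tau_payload = tau_max - tau_arm = 44 - 35.9340 = 8.0660
m_payload = tau_payload / (g*L) = 8.0660 / (9.81*0.99) = 0.8305

0.8305 kg


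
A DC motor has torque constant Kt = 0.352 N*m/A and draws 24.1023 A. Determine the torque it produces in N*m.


tau = Kt * I = 0.352*24.1023 = 8.4840

8.4840 N*m


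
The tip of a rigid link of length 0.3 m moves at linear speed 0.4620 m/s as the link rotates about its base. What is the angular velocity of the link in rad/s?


omega = v / L = 0.4620 / 0.3 = 1.5400

1.5400 rad/s


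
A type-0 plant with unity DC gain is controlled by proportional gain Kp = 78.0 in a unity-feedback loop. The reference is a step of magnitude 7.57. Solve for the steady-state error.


e_ss = R/(1 + Kp) = 7.57/(1 + 78.0) = 7.57/79.0000 = 0.0958

0.0958


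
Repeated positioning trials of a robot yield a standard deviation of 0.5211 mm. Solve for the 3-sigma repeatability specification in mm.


repeatability = 3*sigma = 3*0.5211 = 1.5633

1.5633 mm


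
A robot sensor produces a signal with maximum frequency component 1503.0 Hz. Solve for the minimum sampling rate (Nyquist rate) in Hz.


f_s,min = 2*f_max = 2*1503.0 = 3006.0000

3006.0000 Hz


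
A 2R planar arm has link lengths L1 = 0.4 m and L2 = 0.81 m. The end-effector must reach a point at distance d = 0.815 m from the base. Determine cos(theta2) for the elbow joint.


cos(th2) = (d^2 - L1^2 - L2^2)/(2*L1*L2) = (0.815^2 - 0.4^2 - 0.81^2)/(2*0.4*0.81) = -0.2344

-0.2344


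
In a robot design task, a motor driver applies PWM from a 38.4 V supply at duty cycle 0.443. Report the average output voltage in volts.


V_avg = V_supply * D = 38.4*0.443 = 17.0112

17.0112 V


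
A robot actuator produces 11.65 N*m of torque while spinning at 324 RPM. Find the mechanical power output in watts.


omega = 324 * 2*pi/60 = 33.929201 rad/s
P = tau * omega = 11.65 * 33.929201 = 395.2752

395.2752 W


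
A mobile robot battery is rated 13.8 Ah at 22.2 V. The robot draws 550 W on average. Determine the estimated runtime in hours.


E = 13.8*22.2 = 306.3600 Wh
t = E/P = 306.3600/550 = 0.5570

0.5570 hours


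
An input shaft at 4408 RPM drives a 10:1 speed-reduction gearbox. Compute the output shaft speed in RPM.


omega_out = omega_in / N = 4408 / 10 = 440.8000

440.8000 RPM


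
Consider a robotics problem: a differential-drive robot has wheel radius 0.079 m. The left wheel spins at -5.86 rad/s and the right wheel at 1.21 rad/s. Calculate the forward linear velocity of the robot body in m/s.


v = r*(wR + wL)/2 = 0.079*(1.21 + -5.86)/2 = -0.1837

-0.1837 m/s


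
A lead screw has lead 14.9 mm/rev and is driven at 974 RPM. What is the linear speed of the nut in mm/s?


v = lead * (RPM/60) = 14.9*974/60 = 241.8767

241.8767 mm/s


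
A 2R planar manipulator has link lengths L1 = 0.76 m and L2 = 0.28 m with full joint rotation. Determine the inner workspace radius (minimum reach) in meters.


r_min = |L1 - L2| = |0.76 - 0.28| = 0.4800

0.4800 m


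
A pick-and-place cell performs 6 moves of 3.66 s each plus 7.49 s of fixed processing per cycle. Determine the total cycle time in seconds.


T = 6*3.66 + 7.49 = 29.4500

29.4500 s


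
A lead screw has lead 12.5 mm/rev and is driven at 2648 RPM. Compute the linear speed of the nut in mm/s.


v = lead * (RPM/60) = 12.5*2648/60 = 551.6667

551.6667 mm/s


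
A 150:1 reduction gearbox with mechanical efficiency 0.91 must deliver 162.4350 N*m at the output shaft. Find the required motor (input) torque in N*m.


tau_in = tau_out / (N * eta) = 162.4350 / (150 * 0.91) = 1.1900

1.1900 N*m


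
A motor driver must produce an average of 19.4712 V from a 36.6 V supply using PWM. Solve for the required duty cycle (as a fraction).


D = V_avg/V_supply = 19.4712/36.6 = 0.5320

0.5320


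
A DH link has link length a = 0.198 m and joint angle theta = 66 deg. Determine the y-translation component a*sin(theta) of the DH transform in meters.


a*sin(theta) = 0.198*sin(66 deg) = 0.1809

0.1809 m


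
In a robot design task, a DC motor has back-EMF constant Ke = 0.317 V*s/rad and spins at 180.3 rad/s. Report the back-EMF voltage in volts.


V_emf = Ke * omega = 0.317*180.3 = 57.1551

57.1551 V


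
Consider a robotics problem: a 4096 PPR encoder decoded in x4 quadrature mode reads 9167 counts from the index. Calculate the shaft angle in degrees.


angle = counts * 360 / (PPR*4) = 9167 * 360 / 16384 = 201.4233

201.4233 degrees


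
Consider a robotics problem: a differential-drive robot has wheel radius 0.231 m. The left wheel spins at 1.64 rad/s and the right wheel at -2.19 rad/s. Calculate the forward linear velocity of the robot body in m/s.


v = r*(wR + wL)/2 = 0.231*(-2.19 + 1.64)/2 = -0.0635

-0.0635 m/s


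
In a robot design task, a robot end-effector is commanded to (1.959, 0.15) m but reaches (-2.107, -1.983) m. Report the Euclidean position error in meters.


dx = -2.107 - (1.959) = -4.0660, dy = -1.983 - (0.15) = -2.1330
err = sqrt(16.532356 + 4.549689) = 4.5915

4.5915 m


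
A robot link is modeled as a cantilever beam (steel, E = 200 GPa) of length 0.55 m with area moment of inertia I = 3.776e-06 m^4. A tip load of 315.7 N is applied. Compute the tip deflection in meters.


delta = F*L^3/(3*E*I) = 315.7*0.55^3/(3*2.000e+11*3.776e-06)
      = 52.5245875/2265600 = 2.3184e-05

2.3184e-05 m


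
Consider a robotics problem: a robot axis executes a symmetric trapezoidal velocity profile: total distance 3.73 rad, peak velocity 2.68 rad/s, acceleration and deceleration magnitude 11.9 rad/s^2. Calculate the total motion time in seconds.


t_acc = v/a = 2.68/11.9 = 0.225210 s
d_acc = v^2/(2a) = 0.301782 rad (each ramp)
d_cruise = 3.73 - 2*0.301782 = 3.126436 rad
t_cruise = 3.126436/2.68 = 1.166581 s
t_total = 2*0.225210 + 1.166581 = 1.6170

1.6170 s


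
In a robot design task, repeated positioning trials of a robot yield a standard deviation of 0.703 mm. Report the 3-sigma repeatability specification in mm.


repeatability = 3*sigma = 3*0.703 = 2.1090

2.1090 mm


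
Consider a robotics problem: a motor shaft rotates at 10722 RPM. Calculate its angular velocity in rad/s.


omega = 10722 * 2*pi/60 = 1122.8052

1122.8052 rad/s


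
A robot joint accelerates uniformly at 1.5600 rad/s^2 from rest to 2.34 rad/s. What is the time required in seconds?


t = delta_omega / alpha = 2.34 / 1.5600 = 1.5000

1.5000 s


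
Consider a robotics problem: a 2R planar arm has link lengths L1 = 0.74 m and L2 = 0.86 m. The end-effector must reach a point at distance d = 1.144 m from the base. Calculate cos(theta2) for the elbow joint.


cos(th2) = (d^2 - L1^2 - L2^2)/(2*L1*L2) = (1.144^2 - 0.74^2 - 0.86^2)/(2*0.74*0.86) = 0.0169

0.0169


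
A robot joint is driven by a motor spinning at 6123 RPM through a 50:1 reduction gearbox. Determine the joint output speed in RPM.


omega_joint = omega_motor / N = 6123 / 50 = 122.4600

122.4600 RPM


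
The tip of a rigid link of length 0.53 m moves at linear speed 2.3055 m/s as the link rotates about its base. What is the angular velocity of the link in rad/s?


omega = v / L = 2.3055 / 0.53 = 4.3500

4.3500 rad/s


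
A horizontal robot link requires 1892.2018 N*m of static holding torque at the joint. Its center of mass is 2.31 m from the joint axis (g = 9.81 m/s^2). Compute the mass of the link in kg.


m = tau / (g*L) = 1892.2018 / (9.81 * 2.31) = 83.5000

83.5000 kg


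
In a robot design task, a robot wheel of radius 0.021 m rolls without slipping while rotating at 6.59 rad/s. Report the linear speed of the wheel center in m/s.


v = omega * r = 6.59 * 0.021 = 0.1384

0.1384 m/s


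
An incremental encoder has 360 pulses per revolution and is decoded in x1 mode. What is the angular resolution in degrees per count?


resolution = 360 / (PPR * 1) = 360 / 360 = 1.0000

1.0000 degrees


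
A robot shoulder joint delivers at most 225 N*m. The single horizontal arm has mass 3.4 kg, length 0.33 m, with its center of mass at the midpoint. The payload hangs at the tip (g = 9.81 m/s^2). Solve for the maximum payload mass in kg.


tau_arm = m_arm*g*(L/2) = 3.4*9.81*0.33/2 = 5.5034 N*m
tau_payload = tau_max - tau_arm = 225 - 5.5034 = 219.4966
m_payload = tau_payload / (g*L) = 219.4966 / (9.81*0.33) = 67.8024

67.8024 kg


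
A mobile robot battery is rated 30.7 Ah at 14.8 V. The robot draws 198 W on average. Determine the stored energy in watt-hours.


E = capacity * V = 30.7*14.8 = 454.3600

454.3600 Wh


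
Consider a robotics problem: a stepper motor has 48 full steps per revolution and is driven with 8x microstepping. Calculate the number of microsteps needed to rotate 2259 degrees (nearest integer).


step_size = 360/(48*8) = 360/384 = 0.937500 deg
n = 2259/(360/384) = 2259*384/360 = 2409.6000 -> 2410

2410 steps


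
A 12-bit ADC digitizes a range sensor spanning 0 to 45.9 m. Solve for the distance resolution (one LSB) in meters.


res = range / 2^n = 45.9/2^12 = 45.9/4096 = 0.0112

0.0112 m


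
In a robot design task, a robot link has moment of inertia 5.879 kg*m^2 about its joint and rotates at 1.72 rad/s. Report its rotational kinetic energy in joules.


KE = (1/2)*I*omega^2 = 0.5*5.879*1.72^2 = 8.6962

8.6962 J


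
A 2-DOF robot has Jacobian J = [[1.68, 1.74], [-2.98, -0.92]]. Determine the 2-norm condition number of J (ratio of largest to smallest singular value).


JJ^T eigenvalues: trace(JJ^T) = 15.5768, det(JJ^T) = det(J)^2 = 13.24668816
s_max^2 = (15.5768 + sqrt(189.64994560))/2 = 14.67407255
s_min^2 = (15.5768 - sqrt(189.64994560))/2 = 0.90272745
kappa = s_max/s_min = sqrt(14.67407255/0.90272745) = 4.0318

4.0318


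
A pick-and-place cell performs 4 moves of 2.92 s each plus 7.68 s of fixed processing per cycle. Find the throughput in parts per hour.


T_cycle = 4*2.92 + 7.68 = 19.3600 s
rate = 3600/T = 185.9504

185.9504 parts/hour


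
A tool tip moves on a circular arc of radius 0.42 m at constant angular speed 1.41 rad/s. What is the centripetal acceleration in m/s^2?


a_c = omega^2 * r = 1.41^2 * 0.42 = 0.8350

0.8350 m/s^2


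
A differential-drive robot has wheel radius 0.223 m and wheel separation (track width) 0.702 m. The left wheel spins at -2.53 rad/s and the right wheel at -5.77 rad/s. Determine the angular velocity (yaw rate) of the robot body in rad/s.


omega = r*(wR - wL)/L = 0.223*(-5.77 - (-2.53))/0.702 = -1.0292

-1.0292 rad/s


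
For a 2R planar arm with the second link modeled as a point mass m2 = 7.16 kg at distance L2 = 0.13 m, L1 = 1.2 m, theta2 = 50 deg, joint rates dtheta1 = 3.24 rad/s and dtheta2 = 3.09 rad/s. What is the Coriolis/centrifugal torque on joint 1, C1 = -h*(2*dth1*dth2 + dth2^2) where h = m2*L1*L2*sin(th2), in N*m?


h = m2*L1*L2*sin(th2) = 7.16*1.2*0.13*sin(50 deg) = 0.855641
C1 = -h*(2*3.24*3.09 + 3.09^2) = -0.855641*29.5713 = -25.3024

-25.3024 N*m


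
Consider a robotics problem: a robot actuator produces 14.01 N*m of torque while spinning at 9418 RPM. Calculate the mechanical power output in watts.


omega = 9418 * 2*pi/60 = 986.250654 rad/s
P = tau * omega = 14.01 * 986.250654 = 13817.3717

13817.3717 W


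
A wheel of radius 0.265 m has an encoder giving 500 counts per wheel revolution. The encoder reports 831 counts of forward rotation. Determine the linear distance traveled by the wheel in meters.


revs = 831/500 = 1.662000
d = revs * 2*pi*r = 1.662000 * 2*pi*0.265 = 2.7673

2.7673 m


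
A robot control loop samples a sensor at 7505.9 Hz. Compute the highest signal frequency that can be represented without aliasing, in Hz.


f_max = f_s/2 = 7505.9/2 = 3752.9500

3752.9500 Hz


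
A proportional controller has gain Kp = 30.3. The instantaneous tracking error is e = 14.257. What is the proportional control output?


u_P = Kp * e = 30.3 * 14.257 = 431.9871

431.9871


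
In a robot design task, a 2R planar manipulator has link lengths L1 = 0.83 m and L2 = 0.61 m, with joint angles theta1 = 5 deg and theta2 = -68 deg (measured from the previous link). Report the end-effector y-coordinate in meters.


y = L1*sin(th1) + L2*sin(th1+th2) = 0.83*sin(5 deg) + 0.61*sin(-63 deg) = -0.4712

-0.4712 m


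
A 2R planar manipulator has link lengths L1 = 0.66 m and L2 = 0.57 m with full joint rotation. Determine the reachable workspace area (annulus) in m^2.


r_max = L1 + L2 = 1.2300, r_min = |L1 - L2| = 0.0900
A = pi*(r_max^2 - r_min^2) = pi*(1.5129 - 0.0081) = 4.7275

4.7275 m^2


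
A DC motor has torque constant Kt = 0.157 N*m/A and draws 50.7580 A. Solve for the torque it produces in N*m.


tau = Kt * I = 0.157*50.7580 = 7.9690

7.9690 N*m


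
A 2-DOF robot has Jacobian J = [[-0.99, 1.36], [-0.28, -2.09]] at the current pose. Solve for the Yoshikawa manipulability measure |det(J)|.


det(J) = -0.99*-2.09 - (1.36)*(-0.28) = 2.4499
|det(J)| = 2.4499

2.4499


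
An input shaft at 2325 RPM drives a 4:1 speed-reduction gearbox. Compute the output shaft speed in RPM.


omega_out = omega_in / N = 2325 / 4 = 581.2500

581.2500 RPM


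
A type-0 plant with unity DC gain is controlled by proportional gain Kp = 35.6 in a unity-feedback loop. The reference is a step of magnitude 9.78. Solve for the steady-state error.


e_ss = R/(1 + Kp) = 9.78/(1 + 35.6) = 9.78/36.6000 = 0.2672

0.2672


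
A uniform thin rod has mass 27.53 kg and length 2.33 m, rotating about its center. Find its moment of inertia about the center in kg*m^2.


I = (1/12)*m*L^2 = (1/12)*27.53*2.33^2 = 12.4548

12.4548 kg*m^2


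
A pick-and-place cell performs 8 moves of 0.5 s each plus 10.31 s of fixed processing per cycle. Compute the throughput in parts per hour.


T_cycle = 8*0.5 + 10.31 = 14.3100 s
rate = 3600/T = 251.5723

251.5723 parts/hour


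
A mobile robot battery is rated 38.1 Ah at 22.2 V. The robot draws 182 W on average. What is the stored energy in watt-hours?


E = capacity * V = 38.1*22.2 = 845.8200

845.8200 Wh


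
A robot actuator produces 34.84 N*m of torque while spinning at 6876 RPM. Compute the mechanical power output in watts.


omega = 6876 * 2*pi/60 = 720.053036 rad/s
P = tau * omega = 34.84 * 720.053036 = 25086.6478

25086.6478 W


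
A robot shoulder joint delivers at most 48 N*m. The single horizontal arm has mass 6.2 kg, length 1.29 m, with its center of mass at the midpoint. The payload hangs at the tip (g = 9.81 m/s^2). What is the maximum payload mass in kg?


tau_arm = m_arm*g*(L/2) = 6.2*9.81*1.29/2 = 39.2302 N*m
tau_payload = tau_max - tau_arm = 48 - 39.2302 = 8.7698
m_payload = tau_payload / (g*L) = 8.7698 / (9.81*1.29) = 0.6930

0.6930 kg


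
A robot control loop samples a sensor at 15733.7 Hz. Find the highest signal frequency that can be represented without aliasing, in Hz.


f_max = f_s/2 = 15733.7/2 = 7866.8500

7866.8500 Hz


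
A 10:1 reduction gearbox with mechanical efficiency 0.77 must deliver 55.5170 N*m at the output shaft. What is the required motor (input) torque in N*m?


tau_in = tau_out / (N * eta) = 55.5170 / (10 * 0.77) = 7.2100

7.2100 N*m


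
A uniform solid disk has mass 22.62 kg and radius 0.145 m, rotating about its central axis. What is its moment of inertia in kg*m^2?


I = (1/2)*m*R^2 = 0.5*22.62*0.145^2 = 0.2378

0.2378 kg*m^2


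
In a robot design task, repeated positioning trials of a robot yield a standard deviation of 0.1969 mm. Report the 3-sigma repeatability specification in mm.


repeatability = 3*sigma = 3*0.1969 = 0.5907

0.5907 mm


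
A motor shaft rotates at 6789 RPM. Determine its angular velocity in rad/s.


omega = 6789 * 2*pi/60 = 710.9424

710.9424 rad/s


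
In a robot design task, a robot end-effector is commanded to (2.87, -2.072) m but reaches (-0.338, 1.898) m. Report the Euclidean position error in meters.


dx = -0.338 - (2.87) = -3.2080, dy = 1.898 - (-2.072) = 3.9700
err = sqrt(10.291264 + 15.760900) = 5.1041

5.1041 m


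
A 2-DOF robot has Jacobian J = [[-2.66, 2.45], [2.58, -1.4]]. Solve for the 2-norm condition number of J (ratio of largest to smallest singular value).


JJ^T eigenvalues: trace(JJ^T) = 21.6945, det(JJ^T) = det(J)^2 = 6.74440900
s_max^2 = (21.6945 + sqrt(443.67369425))/2 = 21.37903159
s_min^2 = (21.6945 - sqrt(443.67369425))/2 = 0.31546841
kappa = s_max/s_min = sqrt(21.37903159/0.31546841) = 8.2322

8.2322


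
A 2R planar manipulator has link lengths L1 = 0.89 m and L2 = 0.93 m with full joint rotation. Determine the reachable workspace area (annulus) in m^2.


r_max = L1 + L2 = 1.8200, r_min = |L1 - L2| = 0.0400
A = pi*(r_max^2 - r_min^2) = pi*(3.3124 - 0.0016) = 10.4012

10.4012 m^2


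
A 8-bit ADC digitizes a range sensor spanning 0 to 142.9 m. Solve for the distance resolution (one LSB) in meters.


res = range / 2^n = 142.9/2^8 = 142.9/256 = 0.5582

0.5582 m


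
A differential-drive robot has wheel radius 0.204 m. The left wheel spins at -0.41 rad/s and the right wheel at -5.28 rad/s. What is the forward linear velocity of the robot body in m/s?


v = r*(wR + wL)/2 = 0.204*(-5.28 + -0.41)/2 = -0.5804

-0.5804 m/s


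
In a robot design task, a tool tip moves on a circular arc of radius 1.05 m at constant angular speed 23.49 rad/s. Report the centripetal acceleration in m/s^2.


a_c = omega^2 * r = 23.49^2 * 1.05 = 579.3691

579.3691 m/s^2


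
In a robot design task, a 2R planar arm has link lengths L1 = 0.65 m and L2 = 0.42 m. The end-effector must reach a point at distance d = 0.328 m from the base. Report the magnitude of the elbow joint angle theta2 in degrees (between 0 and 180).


cos(th2) = (d^2 - L1^2 - L2^2)/(2*L1*L2) = (0.328^2 - 0.65^2 - 0.42^2)/(2*0.65*0.42) = -0.89984615
th2 = acos(-0.89984615) = 154.1379 deg

154.1379 degrees


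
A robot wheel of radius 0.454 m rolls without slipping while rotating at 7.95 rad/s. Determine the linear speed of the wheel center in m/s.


v = omega * r = 7.95 * 0.454 = 3.6093

3.6093 m/s


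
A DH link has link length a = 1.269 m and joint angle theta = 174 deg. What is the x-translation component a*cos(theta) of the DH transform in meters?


a*cos(theta) = 1.269*cos(174 deg) = -1.2620

-1.2620 m


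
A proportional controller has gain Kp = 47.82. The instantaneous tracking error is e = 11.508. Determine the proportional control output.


u_P = Kp * e = 47.82 * 11.508 = 550.3126

550.3126


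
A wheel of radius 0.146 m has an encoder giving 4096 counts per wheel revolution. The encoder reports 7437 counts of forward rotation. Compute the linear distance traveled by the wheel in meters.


revs = 7437/4096 = 1.815674
d = revs * 2*pi*r = 1.815674 * 2*pi*0.146 = 1.6656

1.6656 m


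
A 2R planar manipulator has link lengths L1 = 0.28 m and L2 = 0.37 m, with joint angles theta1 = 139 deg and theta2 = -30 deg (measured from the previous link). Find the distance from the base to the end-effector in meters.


x = L1*cos(th1) + L2*cos(th1+th2) = -0.331779
y = L1*sin(th1) + L2*sin(th1+th2) = 0.533538
d = sqrt(x^2 + y^2) = sqrt(0.110077 + 0.284663) = 0.6283

0.6283 m


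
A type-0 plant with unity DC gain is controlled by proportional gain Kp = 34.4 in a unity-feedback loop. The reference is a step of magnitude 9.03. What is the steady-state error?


e_ss = R/(1 + Kp) = 9.03/(1 + 34.4) = 9.03/35.4000 = 0.2551

0.2551


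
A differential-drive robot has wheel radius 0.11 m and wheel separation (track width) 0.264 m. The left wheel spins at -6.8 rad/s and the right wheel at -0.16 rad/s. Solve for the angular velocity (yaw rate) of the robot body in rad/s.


omega = r*(wR - wL)/L = 0.11*(-0.16 - (-6.8))/0.264 = 2.7667

2.7667 rad/s


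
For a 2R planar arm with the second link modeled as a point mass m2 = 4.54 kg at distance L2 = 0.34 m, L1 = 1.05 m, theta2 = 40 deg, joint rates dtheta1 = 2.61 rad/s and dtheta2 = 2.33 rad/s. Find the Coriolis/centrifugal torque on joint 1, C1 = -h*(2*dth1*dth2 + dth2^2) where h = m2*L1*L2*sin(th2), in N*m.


h = m2*L1*L2*sin(th2) = 4.54*1.05*0.34*sin(40 deg) = 1.041817
C1 = -h*(2*2.61*2.33 + 2.33^2) = -1.041817*17.5915 = -18.3271

-18.3271 N*m


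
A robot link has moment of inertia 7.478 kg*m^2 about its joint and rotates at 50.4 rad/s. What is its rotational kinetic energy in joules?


KE = (1/2)*I*omega^2 = 0.5*7.478*50.4^2 = 9497.6582

9497.6582 J


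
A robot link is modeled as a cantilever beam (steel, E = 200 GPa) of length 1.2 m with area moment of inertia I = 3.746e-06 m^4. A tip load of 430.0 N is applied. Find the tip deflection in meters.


delta = F*L^3/(3*E*I) = 430.0*1.2^3/(3*2.000e+11*3.746e-06)
      = 743.04/2247600 = 3.3059e-04

3.3059e-04 m


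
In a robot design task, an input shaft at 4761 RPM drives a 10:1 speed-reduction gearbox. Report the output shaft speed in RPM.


omega_out = omega_in / N = 4761 / 10 = 476.1000

476.1000 RPM


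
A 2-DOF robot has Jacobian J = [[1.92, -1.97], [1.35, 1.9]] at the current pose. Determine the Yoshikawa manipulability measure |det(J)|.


det(J) = 1.92*1.9 - (-1.97)*(1.35) = 6.3075
|det(J)| = 6.3075

6.3075


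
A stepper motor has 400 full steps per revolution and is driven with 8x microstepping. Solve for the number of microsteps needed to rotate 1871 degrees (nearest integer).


step_size = 360/(400*8) = 360/3200 = 0.112500 deg
n = 1871/(360/3200) = 1871*3200/360 = 16631.1111 -> 16631

16631 steps


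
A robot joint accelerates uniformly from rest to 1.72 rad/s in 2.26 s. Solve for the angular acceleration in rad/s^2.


alpha = delta_omega / t = 1.72 / 2.26 = 0.7611

0.7611 rad/s^2


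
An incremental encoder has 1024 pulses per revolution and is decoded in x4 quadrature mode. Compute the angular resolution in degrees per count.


resolution = 360 / (PPR * 4) = 360 / 4096 = 0.0879

0.0879 degrees


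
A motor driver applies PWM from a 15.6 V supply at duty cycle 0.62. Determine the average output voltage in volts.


V_avg = V_supply * D = 15.6*0.62 = 9.6720

9.6720 V
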